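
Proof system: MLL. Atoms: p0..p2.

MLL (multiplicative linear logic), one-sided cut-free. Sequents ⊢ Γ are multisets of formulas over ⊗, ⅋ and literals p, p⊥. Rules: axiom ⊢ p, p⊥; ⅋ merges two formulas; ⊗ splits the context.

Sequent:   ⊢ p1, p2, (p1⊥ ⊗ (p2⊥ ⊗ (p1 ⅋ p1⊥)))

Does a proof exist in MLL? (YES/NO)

Proof tree:
[⊗]  ⊢ p1, p2, (p1⊥ ⊗ (p2⊥ ⊗ (p1 ⅋ p1⊥)))
  [Ax]  ⊢ p1, p1⊥
  [⊗]  ⊢ p2, (p2⊥ ⊗ (p1 ⅋ p1⊥))
    [Ax]  ⊢ p2, p2⊥
    [⅋]  ⊢ (p1 ⅋ p1⊥)
      [Ax]  ⊢ p1, p1⊥

Result: YES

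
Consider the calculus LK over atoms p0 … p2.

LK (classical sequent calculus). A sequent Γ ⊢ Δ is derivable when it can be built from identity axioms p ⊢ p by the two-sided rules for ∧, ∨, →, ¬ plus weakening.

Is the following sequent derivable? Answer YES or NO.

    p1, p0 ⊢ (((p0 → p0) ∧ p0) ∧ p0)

Derivation trace:
[∧R] p1, p0 ⊢ (((p0 → p0) ∧ p0) ∧ p0)
  [∧R] p0 ⊢ ((p0 → p0) ∧ p0)
    [→R]  ⊢ (p0 → p0)
      [Ax] p0 ⊢ p0
    [Ax] p0 ⊢ p0
  [WL] p0, p1 ⊢ p0
    [Ax] p0 ⊢ p0

Result: YES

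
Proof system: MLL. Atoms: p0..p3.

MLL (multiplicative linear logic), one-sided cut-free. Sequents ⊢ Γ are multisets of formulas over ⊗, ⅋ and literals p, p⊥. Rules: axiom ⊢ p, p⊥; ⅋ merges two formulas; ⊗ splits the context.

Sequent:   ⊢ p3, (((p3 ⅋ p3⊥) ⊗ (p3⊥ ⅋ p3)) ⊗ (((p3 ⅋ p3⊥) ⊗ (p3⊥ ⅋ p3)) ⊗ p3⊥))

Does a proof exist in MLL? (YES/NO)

Derivation (root first):
[⊗]  ⊢ p3, (((p3 ⅋ p3⊥) ⊗ (p3⊥ ⅋ p3)) ⊗ (((p3 ⅋ p3⊥) ⊗ (p3⊥ ⅋ p3)) ⊗ p3⊥))
  [⊗]  ⊢ ((p3 ⅋ p3⊥) ⊗ (p3⊥ ⅋ p3))
    [⅋]  ⊢ (p3 ⅋ p3⊥)
      [Ax]  ⊢ p3, p3⊥
    [⅋]  ⊢ (p3⊥ ⅋ p3)
      [Ax]  ⊢ p3, p3⊥
  [⊗]  ⊢ p3, (((p3 ⅋ p3⊥) ⊗ (p3⊥ ⅋ p3)) ⊗ p3⊥)
    [⊗]  ⊢ ((p3 ⅋ p3⊥) ⊗ (p3⊥ ⅋ p3))
      [⅋]  ⊢ (p3 ⅋ p3⊥)
        [Ax]  ⊢ p3, p3⊥
      [⅋]  ⊢ (p3⊥ ⅋ p3)
        [Ax]  ⊢ p3, p3⊥
    [Ax]  ⊢ p3, p3⊥

Result: YES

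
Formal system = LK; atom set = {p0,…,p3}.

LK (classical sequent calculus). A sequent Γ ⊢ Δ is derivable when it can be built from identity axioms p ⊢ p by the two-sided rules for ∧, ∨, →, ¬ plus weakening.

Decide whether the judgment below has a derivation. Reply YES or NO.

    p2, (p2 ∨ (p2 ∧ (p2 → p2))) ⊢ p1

Search for a countermodel by truth-table:
  v=0000: Γ:[p2=F, (p2 ∨ (p2 ∧ (p2 → p2)))=F] Δ:[p1=F] refutes=False
  v=0001: Γ:[p2=F, (p2 ∨ (p2 ∧ (p2 → p2)))=F] Δ:[p1=F] refutes=False
  v=0010: Γ:[p2=T, (p2 ∨ (p2 ∧ (p2 → p2)))=T] Δ:[p1=F] refutes=True  ← countermodel

Result: NO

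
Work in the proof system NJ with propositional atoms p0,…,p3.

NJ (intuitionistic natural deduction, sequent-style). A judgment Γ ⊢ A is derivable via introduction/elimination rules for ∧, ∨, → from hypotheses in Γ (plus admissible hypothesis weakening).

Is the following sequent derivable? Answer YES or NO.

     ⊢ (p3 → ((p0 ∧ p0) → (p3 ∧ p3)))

Derivation trace:
[→I]  ⊢ (p3 → ((p0 ∧ p0) → (p3 ∧ p3)))
  [→I] p3 ⊢ ((p0 ∧ p0) → (p3 ∧ p3))
    [∧I] (p0 ∧ p0), p3 ⊢ (p3 ∧ p3)
      [Wk] p3, (p0 ∧ p0) ⊢ p3
        [Ax] p3 ⊢ p3
      [Ax] p3 ⊢ p3

Result: YES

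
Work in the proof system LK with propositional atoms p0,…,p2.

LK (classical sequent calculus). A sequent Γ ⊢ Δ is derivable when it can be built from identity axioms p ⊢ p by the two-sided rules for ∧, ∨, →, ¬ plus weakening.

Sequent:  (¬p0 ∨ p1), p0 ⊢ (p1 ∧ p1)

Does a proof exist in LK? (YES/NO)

Derivation (root first):
[∧R] (¬p0 ∨ p1), p0 ⊢ (p1 ∧ p1)
  [∨L] p0, (¬p0 ∨ p1) ⊢ p1
    [¬L] p0, ¬p0 ⊢ 
      [Ax] p0 ⊢ p0
    [Ax] p1 ⊢ p1
  [∨L] p0, (¬p0 ∨ p1) ⊢ p1
    [¬L] p0, ¬p0 ⊢ 
      [Ax] p0 ⊢ p0
    [Ax] p1 ⊢ p1

Result: YES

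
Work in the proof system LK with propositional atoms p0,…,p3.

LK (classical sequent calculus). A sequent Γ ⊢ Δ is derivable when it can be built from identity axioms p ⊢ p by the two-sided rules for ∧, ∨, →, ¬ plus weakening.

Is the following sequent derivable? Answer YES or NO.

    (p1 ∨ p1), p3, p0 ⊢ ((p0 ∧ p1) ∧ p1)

Derivation (root first):
[∧R] (p1 ∨ p1), p3, p0 ⊢ ((p0 ∧ p1) ∧ p1)
  [∧R] (p1 ∨ p1), p3, p0 ⊢ (p0 ∧ p1)
    [Ax] p0 ⊢ p0
    [WL] (p1 ∨ p1), p3 ⊢ p1
      [∨L] (p1 ∨ p1) ⊢ p1
        [Ax] p1 ⊢ p1
        [Ax] p1 ⊢ p1
  [WL] (p1 ∨ p1), p3 ⊢ p1
    [∨L] (p1 ∨ p1) ⊢ p1
      [Ax] p1 ⊢ p1
      [Ax] p1 ⊢ p1

Result: YES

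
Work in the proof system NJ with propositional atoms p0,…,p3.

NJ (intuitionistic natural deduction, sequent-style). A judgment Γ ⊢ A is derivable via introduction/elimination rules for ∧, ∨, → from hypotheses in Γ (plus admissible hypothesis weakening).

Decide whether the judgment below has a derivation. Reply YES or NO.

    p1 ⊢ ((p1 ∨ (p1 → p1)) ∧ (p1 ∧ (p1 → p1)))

Derivation trace:
[∧I] p1 ⊢ ((p1 ∨ (p1 → p1)) ∧ (p1 ∧ (p1 → p1)))
  [∨I₂]  ⊢ (p1 ∨ (p1 → p1))
    [→I]  ⊢ (p1 → p1)
      [Ax] p1 ⊢ p1
  [∧I] p1 ⊢ (p1 ∧ (p1 → p1))
    [Ax] p1 ⊢ p1
    [→I]  ⊢ (p1 → p1)
      [Ax] p1 ⊢ p1

Result: YES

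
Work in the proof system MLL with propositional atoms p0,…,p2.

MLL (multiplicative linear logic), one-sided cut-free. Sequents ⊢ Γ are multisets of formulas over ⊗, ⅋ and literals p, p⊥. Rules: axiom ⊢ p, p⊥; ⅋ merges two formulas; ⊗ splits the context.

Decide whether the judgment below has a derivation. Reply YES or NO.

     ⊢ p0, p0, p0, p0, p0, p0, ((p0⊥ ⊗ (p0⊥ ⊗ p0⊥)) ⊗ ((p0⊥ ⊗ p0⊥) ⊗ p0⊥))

Derivation trace:
[⊗]  ⊢ p0, p0, p0, p0, p0, p0, ((p0⊥ ⊗ (p0⊥ ⊗ p0⊥)) ⊗ ((p0⊥ ⊗ p0⊥) ⊗ p0⊥))
  [⊗]  ⊢ p0, p0, p0, (p0⊥ ⊗ (p0⊥ ⊗ p0⊥))
    [Ax]  ⊢ p0, p0⊥
    [⊗]  ⊢ p0, p0, (p0⊥ ⊗ p0⊥)
      [Ax]  ⊢ p0, p0⊥
      [Ax]  ⊢ p0, p0⊥
  [⊗]  ⊢ p0, p0, p0, ((p0⊥ ⊗ p0⊥) ⊗ p0⊥)
    [⊗]  ⊢ p0, p0, (p0⊥ ⊗ p0⊥)
      [Ax]  ⊢ p0, p0⊥
      [Ax]  ⊢ p0, p0⊥
    [Ax]  ⊢ p0, p0⊥

Result: YES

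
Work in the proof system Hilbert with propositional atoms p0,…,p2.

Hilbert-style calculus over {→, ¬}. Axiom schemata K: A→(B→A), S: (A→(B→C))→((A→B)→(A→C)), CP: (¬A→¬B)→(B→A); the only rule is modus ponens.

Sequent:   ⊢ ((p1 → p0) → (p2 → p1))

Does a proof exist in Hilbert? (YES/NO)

Truth-table refutation:
  v=000: Γ:[] Δ:[((p1 → p0) → (p2 → p1))=T] refutes=False
  v=001: Γ:[] Δ:[((p1 → p0) → (p2 → p1))=F] refutes=True  ← countermodel

Result: NO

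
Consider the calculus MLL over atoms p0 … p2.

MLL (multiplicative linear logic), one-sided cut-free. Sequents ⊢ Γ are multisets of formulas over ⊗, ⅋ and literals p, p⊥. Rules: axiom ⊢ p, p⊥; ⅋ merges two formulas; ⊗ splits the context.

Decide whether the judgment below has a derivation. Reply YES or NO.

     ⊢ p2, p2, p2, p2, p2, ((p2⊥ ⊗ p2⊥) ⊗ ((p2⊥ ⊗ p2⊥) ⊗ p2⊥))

Proof tree:
[⊗]  ⊢ p2, p2, p2, p2, p2, ((p2⊥ ⊗ p2⊥) ⊗ ((p2⊥ ⊗ p2⊥) ⊗ p2⊥))
  [⊗]  ⊢ p2, p2, (p2⊥ ⊗ p2⊥)
    [Ax]  ⊢ p2, p2⊥
    [Ax]  ⊢ p2, p2⊥
  [⊗]  ⊢ p2, p2, p2, ((p2⊥ ⊗ p2⊥) ⊗ p2⊥)
    [⊗]  ⊢ p2, p2, (p2⊥ ⊗ p2⊥)
      [Ax]  ⊢ p2, p2⊥
      [Ax]  ⊢ p2, p2⊥
    [Ax]  ⊢ p2, p2⊥

Result: YES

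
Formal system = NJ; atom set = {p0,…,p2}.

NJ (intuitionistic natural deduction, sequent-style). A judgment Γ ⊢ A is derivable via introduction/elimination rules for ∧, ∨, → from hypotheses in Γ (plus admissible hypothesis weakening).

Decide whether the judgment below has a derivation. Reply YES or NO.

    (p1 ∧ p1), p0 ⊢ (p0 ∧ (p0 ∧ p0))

Proof tree:
[∧I] (p1 ∧ p1), p0 ⊢ (p0 ∧ (p0 ∧ p0))
  [Ax] p0 ⊢ p0
  [Wk] p0, (p1 ∧ p1) ⊢ (p0 ∧ p0)
    [∧I] p0 ⊢ (p0 ∧ p0)
      [Ax] p0 ⊢ p0
      [Ax] p0 ⊢ p0

Result: YES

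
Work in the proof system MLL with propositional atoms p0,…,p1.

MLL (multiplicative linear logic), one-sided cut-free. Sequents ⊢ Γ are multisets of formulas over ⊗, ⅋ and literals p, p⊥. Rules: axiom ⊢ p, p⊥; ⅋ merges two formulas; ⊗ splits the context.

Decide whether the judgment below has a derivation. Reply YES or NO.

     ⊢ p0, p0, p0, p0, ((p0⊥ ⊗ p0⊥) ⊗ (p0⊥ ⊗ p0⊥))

Derivation (root first):
[⊗]  ⊢ p0, p0, p0, p0, ((p0⊥ ⊗ p0⊥) ⊗ (p0⊥ ⊗ p0⊥))
  [⊗]  ⊢ p0, p0, (p0⊥ ⊗ p0⊥)
    [Ax]  ⊢ p0, p0⊥
    [Ax]  ⊢ p0, p0⊥
  [⊗]  ⊢ p0, p0, (p0⊥ ⊗ p0⊥)
    [Ax]  ⊢ p0, p0⊥
    [Ax]  ⊢ p0, p0⊥

Result: YES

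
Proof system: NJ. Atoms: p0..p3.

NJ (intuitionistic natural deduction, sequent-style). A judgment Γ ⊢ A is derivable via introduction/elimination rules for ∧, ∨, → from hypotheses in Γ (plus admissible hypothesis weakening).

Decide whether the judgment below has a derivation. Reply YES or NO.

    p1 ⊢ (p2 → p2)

Derivation (root first):
[→I] p1 ⊢ (p2 → p2)
  [Wk] p2, p1 ⊢ p2
    [Ax] p2 ⊢ p2

Result: YES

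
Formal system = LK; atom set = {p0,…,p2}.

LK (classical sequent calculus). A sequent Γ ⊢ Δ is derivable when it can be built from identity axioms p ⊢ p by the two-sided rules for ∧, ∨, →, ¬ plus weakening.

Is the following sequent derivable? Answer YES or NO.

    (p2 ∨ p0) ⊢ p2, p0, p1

Proof tree:
[WR] (p2 ∨ p0) ⊢ p2, p0, p1
  [∨L] (p2 ∨ p0) ⊢ p2, p0
    [Ax] p2 ⊢ p2
    [Ax] p0 ⊢ p0

Result: YES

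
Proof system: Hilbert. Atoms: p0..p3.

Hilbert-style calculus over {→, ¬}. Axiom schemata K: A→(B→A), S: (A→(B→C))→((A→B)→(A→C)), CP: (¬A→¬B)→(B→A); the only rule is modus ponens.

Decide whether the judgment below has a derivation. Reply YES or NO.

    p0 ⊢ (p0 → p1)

Search for a countermodel by truth-table:
  v=0000: Γ:[p0=F] Δ:[(p0 → p1)=T] refutes=False
  v=0001: Γ:[p0=F] Δ:[(p0 → p1)=T] refutes=False
  v=0010: Γ:[p0=F] Δ:[(p0 → p1)=T] refutes=False
  v=0011: Γ:[p0=F] Δ:[(p0 → p1)=T] refutes=False
  v=0100: Γ:[p0=F] Δ:[(p0 → p1)=T] refutes=False
  v=0101: Γ:[p0=F] Δ:[(p0 → p1)=T] refutes=False
  v=0110: Γ:[p0=F] Δ:[(p0 → p1)=T] refutes=False
  v=0111: Γ:[p0=F] Δ:[(p0 → p1)=T] refutes=False
  v=1000: Γ:[p0=T] Δ:[(p0 → p1)=F] refutes=True  ← countermodel

Result: NO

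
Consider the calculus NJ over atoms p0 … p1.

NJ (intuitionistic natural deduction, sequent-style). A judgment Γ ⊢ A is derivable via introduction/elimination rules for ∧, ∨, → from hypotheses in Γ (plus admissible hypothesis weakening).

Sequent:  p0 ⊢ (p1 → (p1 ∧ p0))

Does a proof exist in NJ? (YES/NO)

Derivation trace:
[→I] p0 ⊢ (p1 → (p1 ∧ p0))
  [∧I] p1, p0 ⊢ (p1 ∧ p0)
    [Ax] p1 ⊢ p1
    [Ax] p0 ⊢ p0

Result: YES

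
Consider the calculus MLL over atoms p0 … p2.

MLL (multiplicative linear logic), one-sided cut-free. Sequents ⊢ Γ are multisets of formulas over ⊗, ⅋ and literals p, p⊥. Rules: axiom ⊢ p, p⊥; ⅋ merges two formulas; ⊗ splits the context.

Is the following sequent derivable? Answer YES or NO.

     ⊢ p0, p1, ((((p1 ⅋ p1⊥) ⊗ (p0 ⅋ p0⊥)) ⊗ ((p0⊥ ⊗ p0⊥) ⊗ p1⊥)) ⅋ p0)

Derivation (root first):
[⅋]  ⊢ p0, p1, ((((p1 ⅋ p1⊥) ⊗ (p0 ⅋ p0⊥)) ⊗ ((p0⊥ ⊗ p0⊥) ⊗ p1⊥)) ⅋ p0)
  [⊗]  ⊢ p0, p0, p1, (((p1 ⅋ p1⊥) ⊗ (p0 ⅋ p0⊥)) ⊗ ((p0⊥ ⊗ p0⊥) ⊗ p1⊥))
    [⊗]  ⊢ ((p1 ⅋ p1⊥) ⊗ (p0 ⅋ p0⊥))
      [⅋]  ⊢ (p1 ⅋ p1⊥)
        [Ax]  ⊢ p1, p1⊥
      [⅋]  ⊢ (p0 ⅋ p0⊥)
        [Ax]  ⊢ p0, p0⊥
    [⊗]  ⊢ p0, p0, p1, ((p0⊥ ⊗ p0⊥) ⊗ p1⊥)
      [⊗]  ⊢ p0, p0, (p0⊥ ⊗ p0⊥)
        [Ax]  ⊢ p0, p0⊥
        [Ax]  ⊢ p0, p0⊥
      [Ax]  ⊢ p1, p1⊥

Result: YES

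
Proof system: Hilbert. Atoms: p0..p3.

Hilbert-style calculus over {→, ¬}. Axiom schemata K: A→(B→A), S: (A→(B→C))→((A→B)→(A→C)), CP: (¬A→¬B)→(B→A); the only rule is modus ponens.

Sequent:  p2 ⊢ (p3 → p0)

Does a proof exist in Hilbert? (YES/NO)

Search for a countermodel by truth-table:
  v=0000: Γ:[p2=F] Δ:[(p3 → p0)=T] refutes=False
  v=0001: Γ:[p2=F] Δ:[(p3 → p0)=F] refutes=False
  v=0010: Γ:[p2=T] Δ:[(p3 → p0)=T] refutes=False
  v=0011: Γ:[p2=T] Δ:[(p3 → p0)=F] refutes=True  ← countermodel

Result: NO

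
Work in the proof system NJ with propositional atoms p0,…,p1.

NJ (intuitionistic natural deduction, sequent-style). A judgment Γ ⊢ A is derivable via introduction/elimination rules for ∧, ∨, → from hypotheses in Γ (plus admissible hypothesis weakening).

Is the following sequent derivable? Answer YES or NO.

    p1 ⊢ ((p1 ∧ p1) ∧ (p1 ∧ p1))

Derivation (root first):
[∧I] p1 ⊢ ((p1 ∧ p1) ∧ (p1 ∧ p1))
  [∧I] p1 ⊢ (p1 ∧ p1)
    [Ax] p1 ⊢ p1
    [Ax] p1 ⊢ p1
  [∧I] p1 ⊢ (p1 ∧ p1)
    [Ax] p1 ⊢ p1
    [Ax] p1 ⊢ p1

Result: YES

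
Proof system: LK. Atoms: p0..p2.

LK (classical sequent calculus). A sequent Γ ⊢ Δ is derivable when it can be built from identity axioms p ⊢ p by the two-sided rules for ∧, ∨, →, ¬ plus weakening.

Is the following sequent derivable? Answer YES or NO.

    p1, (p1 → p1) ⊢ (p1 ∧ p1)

Derivation (root first):
[∧R] p1, (p1 → p1) ⊢ (p1 ∧ p1)
  [→L] p1, (p1 → p1) ⊢ p1
    [Ax] p1 ⊢ p1
    [Ax] p1 ⊢ p1
  [Ax] p1 ⊢ p1

Result: YES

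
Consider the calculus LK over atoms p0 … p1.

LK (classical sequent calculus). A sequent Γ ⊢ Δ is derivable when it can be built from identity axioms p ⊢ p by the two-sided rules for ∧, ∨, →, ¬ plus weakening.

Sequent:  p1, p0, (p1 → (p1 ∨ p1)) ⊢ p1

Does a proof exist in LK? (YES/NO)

Derivation (root first):
[→L] p1, p0, (p1 → (p1 ∨ p1)) ⊢ p1
  [WL] p1, p0 ⊢ p1
    [Ax] p1 ⊢ p1
  [WR] (p1 ∨ p1) ⊢ p1, p1
    [∨L] (p1 ∨ p1) ⊢ p1
      [Ax] p1 ⊢ p1
      [Ax] p1 ⊢ p1

Result: YES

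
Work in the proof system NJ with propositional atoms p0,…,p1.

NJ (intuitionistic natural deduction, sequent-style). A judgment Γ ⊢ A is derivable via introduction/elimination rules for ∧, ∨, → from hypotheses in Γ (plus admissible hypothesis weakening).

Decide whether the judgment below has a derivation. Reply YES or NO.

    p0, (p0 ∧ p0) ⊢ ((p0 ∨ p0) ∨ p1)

Derivation (root first):
[Wk] p0, (p0 ∧ p0) ⊢ ((p0 ∨ p0) ∨ p1)
  [∨I₁] p0 ⊢ ((p0 ∨ p0) ∨ p1)
    [∨I₁] p0 ⊢ (p0 ∨ p0)
      [Ax] p0 ⊢ p0

Result: YES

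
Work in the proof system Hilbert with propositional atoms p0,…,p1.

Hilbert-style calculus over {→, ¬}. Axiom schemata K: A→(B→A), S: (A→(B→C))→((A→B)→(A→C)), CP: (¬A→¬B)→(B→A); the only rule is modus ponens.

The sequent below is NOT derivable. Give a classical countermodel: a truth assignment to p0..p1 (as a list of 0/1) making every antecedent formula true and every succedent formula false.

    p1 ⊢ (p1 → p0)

Enumerate valuations to refute Γ ⊢ Δ:
  v=00: Γ:[p1=F] Δ:[(p1 → p0)=T] refutes=False
  v=01: Γ:[p1=T] Δ:[(p1 → p0)=F] refutes=True  ← countermodel

Result: [0, 1]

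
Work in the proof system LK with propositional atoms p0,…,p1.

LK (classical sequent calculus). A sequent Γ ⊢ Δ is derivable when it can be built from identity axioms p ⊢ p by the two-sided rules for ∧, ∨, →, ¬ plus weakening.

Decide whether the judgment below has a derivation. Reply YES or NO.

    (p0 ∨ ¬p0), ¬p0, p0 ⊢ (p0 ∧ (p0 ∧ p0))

Derivation trace:
[∧R] (p0 ∨ ¬p0), ¬p0, p0 ⊢ (p0 ∧ (p0 ∧ p0))
  [Ax] p0 ⊢ p0
  [∧R] (p0 ∨ ¬p0), ¬p0, p0 ⊢ (p0 ∧ p0)
    [∨L] p0, (p0 ∨ ¬p0) ⊢ p0
      [Ax] p0 ⊢ p0
      [¬L] p0, ¬p0 ⊢ 
        [Ax] p0 ⊢ p0
    [¬L] p0, ¬p0 ⊢ p0
      [WR] p0 ⊢ p0, p0
        [Ax] p0 ⊢ p0

Result: YES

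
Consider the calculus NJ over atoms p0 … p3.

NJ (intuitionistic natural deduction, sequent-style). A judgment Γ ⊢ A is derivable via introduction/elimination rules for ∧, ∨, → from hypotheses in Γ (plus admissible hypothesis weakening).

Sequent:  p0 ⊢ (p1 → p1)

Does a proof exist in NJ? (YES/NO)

Proof tree:
[Wk] p0 ⊢ (p1 → p1)
  [→I]  ⊢ (p1 → p1)
    [Ax] p1 ⊢ p1

Result: YES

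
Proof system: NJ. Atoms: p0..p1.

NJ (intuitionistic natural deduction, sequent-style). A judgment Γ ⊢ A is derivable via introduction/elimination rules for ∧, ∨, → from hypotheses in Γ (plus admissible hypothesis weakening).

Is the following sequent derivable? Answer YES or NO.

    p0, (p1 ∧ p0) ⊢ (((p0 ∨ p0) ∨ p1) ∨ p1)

Derivation trace:
[∨I₁] p0, (p1 ∧ p0) ⊢ (((p0 ∨ p0) ∨ p1) ∨ p1)
  [∨I₁] p0, (p1 ∧ p0) ⊢ ((p0 ∨ p0) ∨ p1)
    [∨I₂] p0, (p1 ∧ p0) ⊢ (p0 ∨ p0)
      [Wk] p0, (p1 ∧ p0) ⊢ p0
        [Ax] p0 ⊢ p0

Result: YES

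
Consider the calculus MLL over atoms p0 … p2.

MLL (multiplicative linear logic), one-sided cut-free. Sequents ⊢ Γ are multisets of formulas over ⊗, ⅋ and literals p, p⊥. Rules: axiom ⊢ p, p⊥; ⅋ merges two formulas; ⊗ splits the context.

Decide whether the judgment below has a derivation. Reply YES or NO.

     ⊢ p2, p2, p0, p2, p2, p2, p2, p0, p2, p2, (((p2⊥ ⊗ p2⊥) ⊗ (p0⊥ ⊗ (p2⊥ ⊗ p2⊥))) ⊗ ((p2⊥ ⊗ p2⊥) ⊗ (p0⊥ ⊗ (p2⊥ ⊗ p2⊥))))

Derivation (root first):
[⊗]  ⊢ p2, p2, p0, p2, p2, p2, p2, p0, p2, p2, (((p2⊥ ⊗ p2⊥) ⊗ (p0⊥ ⊗ (p2⊥ ⊗ p2⊥))) ⊗ ((p2⊥ ⊗ p2⊥) ⊗ (p0⊥ ⊗ (p2⊥ ⊗ p2⊥))))
  [⊗]  ⊢ p2, p2, p0, p2, p2, ((p2⊥ ⊗ p2⊥) ⊗ (p0⊥ ⊗ (p2⊥ ⊗ p2⊥)))
    [⊗]  ⊢ p2, p2, (p2⊥ ⊗ p2⊥)
      [Ax]  ⊢ p2, p2⊥
      [Ax]  ⊢ p2, p2⊥
    [⊗]  ⊢ p0, p2, p2, (p0⊥ ⊗ (p2⊥ ⊗ p2⊥))
      [Ax]  ⊢ p0, p0⊥
      [⊗]  ⊢ p2, p2, (p2⊥ ⊗ p2⊥)
        [Ax]  ⊢ p2, p2⊥
        [Ax]  ⊢ p2, p2⊥
  [⊗]  ⊢ p2, p2, p0, p2, p2, ((p2⊥ ⊗ p2⊥) ⊗ (p0⊥ ⊗ (p2⊥ ⊗ p2⊥)))
    [⊗]  ⊢ p2, p2, (p2⊥ ⊗ p2⊥)
      [Ax]  ⊢ p2, p2⊥
      [Ax]  ⊢ p2, p2⊥
    [⊗]  ⊢ p0, p2, p2, (p0⊥ ⊗ (p2⊥ ⊗ p2⊥))
      [Ax]  ⊢ p0, p0⊥
      [⊗]  ⊢ p2, p2, (p2⊥ ⊗ p2⊥)
        [Ax]  ⊢ p2, p2⊥
        [Ax]  ⊢ p2, p2⊥

Result: YES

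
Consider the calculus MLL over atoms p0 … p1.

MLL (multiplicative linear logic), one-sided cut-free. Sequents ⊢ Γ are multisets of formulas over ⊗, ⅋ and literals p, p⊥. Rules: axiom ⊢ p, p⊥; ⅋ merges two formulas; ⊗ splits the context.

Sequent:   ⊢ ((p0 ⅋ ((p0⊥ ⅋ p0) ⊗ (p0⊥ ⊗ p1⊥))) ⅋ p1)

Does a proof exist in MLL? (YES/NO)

Proof tree:
[⅋]  ⊢ ((p0 ⅋ ((p0⊥ ⅋ p0) ⊗ (p0⊥ ⊗ p1⊥))) ⅋ p1)
  [⅋]  ⊢ p1, (p0 ⅋ ((p0⊥ ⅋ p0) ⊗ (p0⊥ ⊗ p1⊥)))
    [⊗]  ⊢ p0, p1, ((p0⊥ ⅋ p0) ⊗ (p0⊥ ⊗ p1⊥))
      [⅋]  ⊢ (p0⊥ ⅋ p0)
        [Ax]  ⊢ p0, p0⊥
      [⊗]  ⊢ p0, p1, (p0⊥ ⊗ p1⊥)
        [Ax]  ⊢ p0, p0⊥
        [Ax]  ⊢ p1, p1⊥

Result: YES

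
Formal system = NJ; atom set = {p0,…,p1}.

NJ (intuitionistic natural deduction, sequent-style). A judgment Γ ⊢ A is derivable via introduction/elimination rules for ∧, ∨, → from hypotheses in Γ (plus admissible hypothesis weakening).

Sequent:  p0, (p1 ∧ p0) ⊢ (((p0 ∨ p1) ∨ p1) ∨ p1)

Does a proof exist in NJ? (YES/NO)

Derivation trace:
[Wk] p0, (p1 ∧ p0) ⊢ (((p0 ∨ p1) ∨ p1) ∨ p1)
  [∨I₁] p0 ⊢ (((p0 ∨ p1) ∨ p1) ∨ p1)
    [∨I₁] p0 ⊢ ((p0 ∨ p1) ∨ p1)
      [∨I₁] p0 ⊢ (p0 ∨ p1)
        [Ax] p0 ⊢ p0

Result: YES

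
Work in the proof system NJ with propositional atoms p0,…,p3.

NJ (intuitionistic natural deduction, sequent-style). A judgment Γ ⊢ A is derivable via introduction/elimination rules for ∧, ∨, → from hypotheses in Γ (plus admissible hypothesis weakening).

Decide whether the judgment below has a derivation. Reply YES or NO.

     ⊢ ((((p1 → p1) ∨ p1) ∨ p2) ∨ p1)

Derivation trace:
[∨I₁]  ⊢ ((((p1 → p1) ∨ p1) ∨ p2) ∨ p1)
  [∨I₁]  ⊢ (((p1 → p1) ∨ p1) ∨ p2)
    [∨I₁]  ⊢ ((p1 → p1) ∨ p1)
      [→I]  ⊢ (p1 → p1)
        [Ax] p1 ⊢ p1

Result: YES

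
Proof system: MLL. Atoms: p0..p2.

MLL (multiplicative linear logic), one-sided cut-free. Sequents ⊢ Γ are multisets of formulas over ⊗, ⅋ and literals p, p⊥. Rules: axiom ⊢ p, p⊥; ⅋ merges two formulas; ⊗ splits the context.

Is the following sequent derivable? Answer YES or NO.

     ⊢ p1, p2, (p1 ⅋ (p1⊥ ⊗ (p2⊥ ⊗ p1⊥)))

Derivation (root first):
[⅋]  ⊢ p1, p2, (p1 ⅋ (p1⊥ ⊗ (p2⊥ ⊗ p1⊥)))
  [⊗]  ⊢ p1, p2, p1, (p1⊥ ⊗ (p2⊥ ⊗ p1⊥))
    [Ax]  ⊢ p1, p1⊥
    [⊗]  ⊢ p2, p1, (p2⊥ ⊗ p1⊥)
      [Ax]  ⊢ p2, p2⊥
      [Ax]  ⊢ p1, p1⊥

Result: YES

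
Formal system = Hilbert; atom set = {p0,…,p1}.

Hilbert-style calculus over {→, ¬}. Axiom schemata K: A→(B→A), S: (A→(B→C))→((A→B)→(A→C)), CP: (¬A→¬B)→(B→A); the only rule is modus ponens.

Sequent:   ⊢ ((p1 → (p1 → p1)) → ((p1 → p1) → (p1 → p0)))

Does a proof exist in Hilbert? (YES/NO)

Truth-table refutation:
  v=00: Γ:[] Δ:[((p1 → (p1 → p1)) → ((p1 → p1) → (p1 → p0)))=T] refutes=False
  v=01: Γ:[] Δ:[((p1 → (p1 → p1)) → ((p1 → p1) → (p1 → p0)))=F] refutes=True  ← countermodel

Result: NO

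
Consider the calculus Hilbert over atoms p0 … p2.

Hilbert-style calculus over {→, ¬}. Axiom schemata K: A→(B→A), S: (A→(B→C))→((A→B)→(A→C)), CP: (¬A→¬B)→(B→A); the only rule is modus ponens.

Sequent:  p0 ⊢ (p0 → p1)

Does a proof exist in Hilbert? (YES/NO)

Truth-table refutation:
  v=000: Γ:[p0=F] Δ:[(p0 → p1)=T] refutes=False
  v=001: Γ:[p0=F] Δ:[(p0 → p1)=T] refutes=False
  v=010: Γ:[p0=F] Δ:[(p0 → p1)=T] refutes=False
  v=011: Γ:[p0=F] Δ:[(p0 → p1)=T] refutes=False
  v=100: Γ:[p0=T] Δ:[(p0 → p1)=F] refutes=True  ← countermodel

Result: NO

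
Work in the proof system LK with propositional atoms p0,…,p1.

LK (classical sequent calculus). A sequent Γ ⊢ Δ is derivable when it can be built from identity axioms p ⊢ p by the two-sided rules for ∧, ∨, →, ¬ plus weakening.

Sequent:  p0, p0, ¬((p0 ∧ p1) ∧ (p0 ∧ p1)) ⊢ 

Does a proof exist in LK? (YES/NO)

Search for a countermodel by truth-table:
  v=00: Γ:[p0=F, p0=F, ¬((p0 ∧ p1) ∧ (p0 ∧ p1))=T] Δ:[] refutes=False
  v=01: Γ:[p0=F, p0=F, ¬((p0 ∧ p1) ∧ (p0 ∧ p1))=T] Δ:[] refutes=False
  v=10: Γ:[p0=T, p0=T, ¬((p0 ∧ p1) ∧ (p0 ∧ p1))=T] Δ:[] refutes=True  ← countermodel

Result: NO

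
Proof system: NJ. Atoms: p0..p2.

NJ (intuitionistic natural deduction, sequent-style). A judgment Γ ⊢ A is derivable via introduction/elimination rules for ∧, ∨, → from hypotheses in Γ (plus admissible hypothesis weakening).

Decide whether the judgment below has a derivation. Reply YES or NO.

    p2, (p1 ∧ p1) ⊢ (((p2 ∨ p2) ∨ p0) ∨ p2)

Derivation trace:
[Wk] p2, (p1 ∧ p1) ⊢ (((p2 ∨ p2) ∨ p0) ∨ p2)
  [∨I₁] p2 ⊢ (((p2 ∨ p2) ∨ p0) ∨ p2)
    [∨I₁] p2 ⊢ ((p2 ∨ p2) ∨ p0)
      [∨I₁] p2 ⊢ (p2 ∨ p2)
        [Ax] p2 ⊢ p2

Result: YES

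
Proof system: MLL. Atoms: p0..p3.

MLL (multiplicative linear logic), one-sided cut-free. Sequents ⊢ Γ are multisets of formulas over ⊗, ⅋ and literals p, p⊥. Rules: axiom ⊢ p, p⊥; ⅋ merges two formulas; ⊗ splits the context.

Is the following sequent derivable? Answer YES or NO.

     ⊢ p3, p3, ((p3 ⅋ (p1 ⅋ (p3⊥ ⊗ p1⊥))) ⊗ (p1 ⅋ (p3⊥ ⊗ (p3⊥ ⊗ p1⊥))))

Derivation trace:
[⊗]  ⊢ p3, p3, ((p3 ⅋ (p1 ⅋ (p3⊥ ⊗ p1⊥))) ⊗ (p1 ⅋ (p3⊥ ⊗ (p3⊥ ⊗ p1⊥))))
  [⅋]  ⊢ (p3 ⅋ (p1 ⅋ (p3⊥ ⊗ p1⊥)))
    [⅋]  ⊢ p3, (p1 ⅋ (p3⊥ ⊗ p1⊥))
      [⊗]  ⊢ p3, p1, (p3⊥ ⊗ p1⊥)
        [Ax]  ⊢ p3, p3⊥
        [Ax]  ⊢ p1, p1⊥
  [⅋]  ⊢ p3, p3, (p1 ⅋ (p3⊥ ⊗ (p3⊥ ⊗ p1⊥)))
    [⊗]  ⊢ p3, p3, p1, (p3⊥ ⊗ (p3⊥ ⊗ p1⊥))
      [Ax]  ⊢ p3, p3⊥
      [⊗]  ⊢ p3, p1, (p3⊥ ⊗ p1⊥)
        [Ax]  ⊢ p3, p3⊥
        [Ax]  ⊢ p1, p1⊥

Result: YES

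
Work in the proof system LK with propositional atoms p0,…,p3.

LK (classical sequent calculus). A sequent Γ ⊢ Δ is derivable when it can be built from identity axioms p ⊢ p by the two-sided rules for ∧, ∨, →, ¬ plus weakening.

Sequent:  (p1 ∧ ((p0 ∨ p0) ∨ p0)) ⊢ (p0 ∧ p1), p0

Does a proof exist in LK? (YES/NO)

Proof tree:
[∧L] (p1 ∧ ((p0 ∨ p0) ∨ p0)) ⊢ (p0 ∧ p1), p0
  [∨L] p1, ((p0 ∨ p0) ∨ p0) ⊢ (p0 ∧ p1), p0
    [∨L] p1, (p0 ∨ p0) ⊢ (p0 ∧ p1), p0
      [Ax] p0 ⊢ p0
      [∧R] p1, p0 ⊢ (p0 ∧ p1)
        [Ax] p0 ⊢ p0
        [Ax] p1 ⊢ p1
    [∧R] p1, p0 ⊢ (p0 ∧ p1)
      [Ax] p0 ⊢ p0
      [Ax] p1 ⊢ p1

Result: YES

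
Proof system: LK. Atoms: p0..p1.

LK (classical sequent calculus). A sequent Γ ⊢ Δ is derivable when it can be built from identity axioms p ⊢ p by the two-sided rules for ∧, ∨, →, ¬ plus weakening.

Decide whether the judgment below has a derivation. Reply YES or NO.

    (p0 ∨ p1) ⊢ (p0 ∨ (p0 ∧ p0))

Search for a countermodel by truth-table:
  v=00: Γ:[(p0 ∨ p1)=F] Δ:[(p0 ∨ (p0 ∧ p0))=F] refutes=False
  v=01: Γ:[(p0 ∨ p1)=T] Δ:[(p0 ∨ (p0 ∧ p0))=F] refutes=True  ← countermodel

Result: NO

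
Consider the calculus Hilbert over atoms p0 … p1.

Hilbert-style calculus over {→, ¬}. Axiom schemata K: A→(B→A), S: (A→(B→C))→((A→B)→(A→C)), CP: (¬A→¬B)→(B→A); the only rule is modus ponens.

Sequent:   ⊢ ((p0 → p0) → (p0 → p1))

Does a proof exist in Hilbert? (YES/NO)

Truth-table refutation:
  v=00: Γ:[] Δ:[((p0 → p0) → (p0 → p1))=T] refutes=False
  v=01: Γ:[] Δ:[((p0 → p0) → (p0 → p1))=T] refutes=False
  v=10: Γ:[] Δ:[((p0 → p0) → (p0 → p1))=F] refutes=True  ← countermodel

Result: NO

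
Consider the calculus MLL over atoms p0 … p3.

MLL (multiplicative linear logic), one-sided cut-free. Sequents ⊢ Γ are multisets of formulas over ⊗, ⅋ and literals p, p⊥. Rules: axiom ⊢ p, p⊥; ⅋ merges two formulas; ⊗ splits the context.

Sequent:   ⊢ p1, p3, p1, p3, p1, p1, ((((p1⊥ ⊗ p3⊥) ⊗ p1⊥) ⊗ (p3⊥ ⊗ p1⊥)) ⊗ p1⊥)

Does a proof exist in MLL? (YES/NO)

Derivation trace:
[⊗]  ⊢ p1, p3, p1, p3, p1, p1, ((((p1⊥ ⊗ p3⊥) ⊗ p1⊥) ⊗ (p3⊥ ⊗ p1⊥)) ⊗ p1⊥)
  [⊗]  ⊢ p1, p3, p1, p3, p1, (((p1⊥ ⊗ p3⊥) ⊗ p1⊥) ⊗ (p3⊥ ⊗ p1⊥))
    [⊗]  ⊢ p1, p3, p1, ((p1⊥ ⊗ p3⊥) ⊗ p1⊥)
      [⊗]  ⊢ p1, p3, (p1⊥ ⊗ p3⊥)
        [Ax]  ⊢ p1, p1⊥
        [Ax]  ⊢ p3, p3⊥
      [Ax]  ⊢ p1, p1⊥
    [⊗]  ⊢ p3, p1, (p3⊥ ⊗ p1⊥)
      [Ax]  ⊢ p3, p3⊥
      [Ax]  ⊢ p1, p1⊥
  [Ax]  ⊢ p1, p1⊥

Result: YES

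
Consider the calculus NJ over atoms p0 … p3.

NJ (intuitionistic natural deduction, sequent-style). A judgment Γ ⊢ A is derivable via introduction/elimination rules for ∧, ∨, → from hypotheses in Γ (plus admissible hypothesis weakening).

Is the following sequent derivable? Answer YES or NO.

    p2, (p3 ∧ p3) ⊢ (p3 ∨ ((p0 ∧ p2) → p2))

Proof tree:
[Wk] p2, (p3 ∧ p3) ⊢ (p3 ∨ ((p0 ∧ p2) → p2))
  [∨I₂] p2 ⊢ (p3 ∨ ((p0 ∧ p2) → p2))
    [→I] p2 ⊢ ((p0 ∧ p2) → p2)
      [Wk] p2, (p0 ∧ p2) ⊢ p2
        [Ax] p2 ⊢ p2

Result: YES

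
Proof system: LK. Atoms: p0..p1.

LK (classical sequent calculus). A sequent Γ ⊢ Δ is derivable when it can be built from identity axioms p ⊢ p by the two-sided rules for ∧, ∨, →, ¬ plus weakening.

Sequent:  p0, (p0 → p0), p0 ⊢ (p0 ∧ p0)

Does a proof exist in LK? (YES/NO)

Derivation trace:
[WL] p0, (p0 → p0), p0 ⊢ (p0 ∧ p0)
  [→L] p0, (p0 → p0) ⊢ (p0 ∧ p0)
    [Ax] p0 ⊢ p0
    [∧R] p0 ⊢ (p0 ∧ p0)
      [Ax] p0 ⊢ p0
      [Ax] p0 ⊢ p0

Result: YES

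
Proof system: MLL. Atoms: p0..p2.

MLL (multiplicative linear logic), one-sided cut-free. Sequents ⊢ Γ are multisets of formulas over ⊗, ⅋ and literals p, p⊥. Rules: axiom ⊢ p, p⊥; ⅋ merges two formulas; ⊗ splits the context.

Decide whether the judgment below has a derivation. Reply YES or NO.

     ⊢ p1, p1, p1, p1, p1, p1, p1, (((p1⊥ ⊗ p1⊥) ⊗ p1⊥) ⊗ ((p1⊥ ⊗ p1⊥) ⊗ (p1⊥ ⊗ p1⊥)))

Derivation trace:
[⊗]  ⊢ p1, p1, p1, p1, p1, p1, p1, (((p1⊥ ⊗ p1⊥) ⊗ p1⊥) ⊗ ((p1⊥ ⊗ p1⊥) ⊗ (p1⊥ ⊗ p1⊥)))
  [⊗]  ⊢ p1, p1, p1, ((p1⊥ ⊗ p1⊥) ⊗ p1⊥)
    [⊗]  ⊢ p1, p1, (p1⊥ ⊗ p1⊥)
      [Ax]  ⊢ p1, p1⊥
      [Ax]  ⊢ p1, p1⊥
    [Ax]  ⊢ p1, p1⊥
  [⊗]  ⊢ p1, p1, p1, p1, ((p1⊥ ⊗ p1⊥) ⊗ (p1⊥ ⊗ p1⊥))
    [⊗]  ⊢ p1, p1, (p1⊥ ⊗ p1⊥)
      [Ax]  ⊢ p1, p1⊥
      [Ax]  ⊢ p1, p1⊥
    [⊗]  ⊢ p1, p1, (p1⊥ ⊗ p1⊥)
      [Ax]  ⊢ p1, p1⊥
      [Ax]  ⊢ p1, p1⊥

Result: YES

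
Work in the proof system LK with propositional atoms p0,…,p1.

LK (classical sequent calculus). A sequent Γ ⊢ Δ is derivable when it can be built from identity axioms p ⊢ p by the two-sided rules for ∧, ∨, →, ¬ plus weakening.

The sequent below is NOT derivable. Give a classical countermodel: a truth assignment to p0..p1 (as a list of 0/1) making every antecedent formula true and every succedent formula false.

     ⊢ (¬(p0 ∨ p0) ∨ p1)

Enumerate valuations to refute Γ ⊢ Δ:
  v=00: Γ:[] Δ:[(¬(p0 ∨ p0) ∨ p1)=T] refutes=False
  v=01: Γ:[] Δ:[(¬(p0 ∨ p0) ∨ p1)=T] refutes=False
  v=10: Γ:[] Δ:[(¬(p0 ∨ p0) ∨ p1)=F] refutes=True  ← countermodel

Result: [1, 0]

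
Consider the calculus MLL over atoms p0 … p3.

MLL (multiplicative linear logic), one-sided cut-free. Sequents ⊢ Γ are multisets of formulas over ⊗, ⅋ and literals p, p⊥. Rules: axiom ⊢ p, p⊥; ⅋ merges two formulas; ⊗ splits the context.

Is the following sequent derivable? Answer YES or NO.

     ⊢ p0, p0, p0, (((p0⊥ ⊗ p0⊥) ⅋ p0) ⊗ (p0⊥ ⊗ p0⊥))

Proof tree:
[⊗]  ⊢ p0, p0, p0, (((p0⊥ ⊗ p0⊥) ⅋ p0) ⊗ (p0⊥ ⊗ p0⊥))
  [⅋]  ⊢ p0, ((p0⊥ ⊗ p0⊥) ⅋ p0)
    [⊗]  ⊢ p0, p0, (p0⊥ ⊗ p0⊥)
      [Ax]  ⊢ p0, p0⊥
      [Ax]  ⊢ p0, p0⊥
  [⊗]  ⊢ p0, p0, (p0⊥ ⊗ p0⊥)
    [Ax]  ⊢ p0, p0⊥
    [Ax]  ⊢ p0, p0⊥

Result: YES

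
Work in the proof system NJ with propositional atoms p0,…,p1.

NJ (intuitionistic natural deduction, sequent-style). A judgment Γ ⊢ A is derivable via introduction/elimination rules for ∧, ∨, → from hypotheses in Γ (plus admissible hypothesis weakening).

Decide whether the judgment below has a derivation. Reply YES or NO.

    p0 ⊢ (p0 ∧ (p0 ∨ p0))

Proof tree:
[∧I] p0 ⊢ (p0 ∧ (p0 ∨ p0))
  [Ax] p0 ⊢ p0
  [∨I₂] p0 ⊢ (p0 ∨ p0)
    [Ax] p0 ⊢ p0

Result: YES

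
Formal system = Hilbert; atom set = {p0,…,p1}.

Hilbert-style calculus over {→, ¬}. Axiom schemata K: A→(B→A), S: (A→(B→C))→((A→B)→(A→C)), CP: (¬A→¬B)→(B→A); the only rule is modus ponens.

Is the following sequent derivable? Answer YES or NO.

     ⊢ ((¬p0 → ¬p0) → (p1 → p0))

Search for a countermodel by truth-table:
  v=00: Γ:[] Δ:[((¬p0 → ¬p0) → (p1 → p0))=T] refutes=False
  v=01: Γ:[] Δ:[((¬p0 → ¬p0) → (p1 → p0))=F] refutes=True  ← countermodel

Result: NO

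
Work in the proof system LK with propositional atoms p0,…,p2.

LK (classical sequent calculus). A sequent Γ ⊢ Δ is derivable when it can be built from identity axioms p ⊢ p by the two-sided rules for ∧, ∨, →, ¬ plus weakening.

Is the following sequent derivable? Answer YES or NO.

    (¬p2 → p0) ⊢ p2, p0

Proof tree:
[→L] (¬p2 → p0) ⊢ p2, p0
  [¬R]  ⊢ p2, ¬p2
    [Ax] p2 ⊢ p2
  [Ax] p0 ⊢ p0

Result: YES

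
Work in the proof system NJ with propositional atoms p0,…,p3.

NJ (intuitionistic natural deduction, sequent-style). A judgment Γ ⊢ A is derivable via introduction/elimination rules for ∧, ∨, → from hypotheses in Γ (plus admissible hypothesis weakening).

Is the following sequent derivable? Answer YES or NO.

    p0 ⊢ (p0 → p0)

Derivation trace:
[→I] p0 ⊢ (p0 → p0)
  [Wk] p0, p0 ⊢ p0
    [Ax] p0 ⊢ p0

Result: YES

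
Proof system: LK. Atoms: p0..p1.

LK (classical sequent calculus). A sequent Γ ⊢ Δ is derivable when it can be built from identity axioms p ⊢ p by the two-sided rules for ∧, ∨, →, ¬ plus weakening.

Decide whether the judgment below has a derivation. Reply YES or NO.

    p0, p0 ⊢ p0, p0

Derivation trace:
[WR] p0, p0 ⊢ p0, p0
  [WL] p0, p0 ⊢ p0
    [Ax] p0 ⊢ p0

Result: YES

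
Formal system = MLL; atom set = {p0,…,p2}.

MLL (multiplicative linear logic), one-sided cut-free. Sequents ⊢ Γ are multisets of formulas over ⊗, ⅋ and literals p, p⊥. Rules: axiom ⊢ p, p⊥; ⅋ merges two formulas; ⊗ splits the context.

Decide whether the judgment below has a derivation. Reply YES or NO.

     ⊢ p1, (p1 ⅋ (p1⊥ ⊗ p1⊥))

Derivation (root first):
[⅋]  ⊢ p1, (p1 ⅋ (p1⊥ ⊗ p1⊥))
  [⊗]  ⊢ p1, p1, (p1⊥ ⊗ p1⊥)
    [Ax]  ⊢ p1, p1⊥
    [Ax]  ⊢ p1, p1⊥

Result: YES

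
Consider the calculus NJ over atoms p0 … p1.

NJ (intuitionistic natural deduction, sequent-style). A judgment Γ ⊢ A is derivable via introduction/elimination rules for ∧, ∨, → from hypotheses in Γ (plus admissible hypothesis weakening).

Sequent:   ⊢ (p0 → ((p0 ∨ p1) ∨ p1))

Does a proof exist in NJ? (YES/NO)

Proof tree:
[→I]  ⊢ (p0 → ((p0 ∨ p1) ∨ p1))
  [∨I₁] p0 ⊢ ((p0 ∨ p1) ∨ p1)
    [∨I₁] p0 ⊢ (p0 ∨ p1)
      [Ax] p0 ⊢ p0

Result: YES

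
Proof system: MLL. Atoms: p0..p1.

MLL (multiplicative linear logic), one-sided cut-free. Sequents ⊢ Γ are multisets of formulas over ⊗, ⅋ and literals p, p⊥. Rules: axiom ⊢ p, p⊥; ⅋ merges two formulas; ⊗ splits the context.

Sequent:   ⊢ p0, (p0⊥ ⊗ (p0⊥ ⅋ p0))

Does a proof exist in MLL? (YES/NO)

Derivation (root first):
[⊗]  ⊢ p0, (p0⊥ ⊗ (p0⊥ ⅋ p0))
  [Ax]  ⊢ p0, p0⊥
  [⅋]  ⊢ (p0⊥ ⅋ p0)
    [Ax]  ⊢ p0, p0⊥

Result: YES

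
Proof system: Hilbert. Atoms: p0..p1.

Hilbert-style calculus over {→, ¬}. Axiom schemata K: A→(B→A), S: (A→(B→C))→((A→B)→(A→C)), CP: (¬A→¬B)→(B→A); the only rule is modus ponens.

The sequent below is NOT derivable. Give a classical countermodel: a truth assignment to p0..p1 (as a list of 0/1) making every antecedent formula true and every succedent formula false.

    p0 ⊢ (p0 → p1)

Enumerate valuations to refute Γ ⊢ Δ:
  v=00: Γ:[p0=F] Δ:[(p0 → p1)=T] refutes=False
  v=01: Γ:[p0=F] Δ:[(p0 → p1)=T] refutes=False
  v=10: Γ:[p0=T] Δ:[(p0 → p1)=F] refutes=True  ← countermodel

Result: [1, 0]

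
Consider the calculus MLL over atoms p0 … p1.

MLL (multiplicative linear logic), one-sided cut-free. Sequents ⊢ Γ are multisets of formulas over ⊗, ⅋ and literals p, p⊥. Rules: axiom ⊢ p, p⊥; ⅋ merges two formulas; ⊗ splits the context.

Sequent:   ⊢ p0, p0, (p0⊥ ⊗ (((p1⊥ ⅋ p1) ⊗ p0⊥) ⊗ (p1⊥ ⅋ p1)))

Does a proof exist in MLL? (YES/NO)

Derivation (root first):
[⊗]  ⊢ p0, p0, (p0⊥ ⊗ (((p1⊥ ⅋ p1) ⊗ p0⊥) ⊗ (p1⊥ ⅋ p1)))
  [Ax]  ⊢ p0, p0⊥
  [⊗]  ⊢ p0, (((p1⊥ ⅋ p1) ⊗ p0⊥) ⊗ (p1⊥ ⅋ p1))
    [⊗]  ⊢ p0, ((p1⊥ ⅋ p1) ⊗ p0⊥)
      [⅋]  ⊢ (p1⊥ ⅋ p1)
        [Ax]  ⊢ p1, p1⊥
      [Ax]  ⊢ p0, p0⊥
    [⅋]  ⊢ (p1⊥ ⅋ p1)
      [Ax]  ⊢ p1, p1⊥

Result: YES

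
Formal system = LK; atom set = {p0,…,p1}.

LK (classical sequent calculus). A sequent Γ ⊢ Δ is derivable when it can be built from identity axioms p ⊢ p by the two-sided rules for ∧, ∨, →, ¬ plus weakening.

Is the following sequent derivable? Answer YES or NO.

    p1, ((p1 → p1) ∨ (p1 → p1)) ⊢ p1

Derivation trace:
[∨L] p1, ((p1 → p1) ∨ (p1 → p1)) ⊢ p1
  [→L] p1, (p1 → p1) ⊢ p1
    [Ax] p1 ⊢ p1
    [Ax] p1 ⊢ p1
  [→L] p1, (p1 → p1) ⊢ p1
    [Ax] p1 ⊢ p1
    [Ax] p1 ⊢ p1

Result: YES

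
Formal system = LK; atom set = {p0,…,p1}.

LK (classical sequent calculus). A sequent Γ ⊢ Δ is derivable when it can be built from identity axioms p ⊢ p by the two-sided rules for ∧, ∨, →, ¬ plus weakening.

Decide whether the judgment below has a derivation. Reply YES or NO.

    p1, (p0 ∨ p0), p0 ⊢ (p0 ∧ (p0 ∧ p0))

Derivation trace:
[∧R] p1, (p0 ∨ p0), p0 ⊢ (p0 ∧ (p0 ∧ p0))
  [WL] p0, p1 ⊢ p0
    [Ax] p0 ⊢ p0
  [∧R] p1, (p0 ∨ p0), p0 ⊢ (p0 ∧ p0)
    [∨L] (p0 ∨ p0) ⊢ p0
      [Ax] p0 ⊢ p0
      [Ax] p0 ⊢ p0
    [WL] p0, p1 ⊢ p0
      [Ax] p0 ⊢ p0

Result: YES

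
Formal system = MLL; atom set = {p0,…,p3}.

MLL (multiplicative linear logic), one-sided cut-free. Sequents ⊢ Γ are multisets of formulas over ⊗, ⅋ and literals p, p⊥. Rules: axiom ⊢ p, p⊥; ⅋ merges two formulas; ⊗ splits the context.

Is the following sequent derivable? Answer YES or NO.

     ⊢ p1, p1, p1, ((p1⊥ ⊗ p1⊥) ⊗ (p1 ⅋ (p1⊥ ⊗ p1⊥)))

Proof tree:
[⊗]  ⊢ p1, p1, p1, ((p1⊥ ⊗ p1⊥) ⊗ (p1 ⅋ (p1⊥ ⊗ p1⊥)))
  [⊗]  ⊢ p1, p1, (p1⊥ ⊗ p1⊥)
    [Ax]  ⊢ p1, p1⊥
    [Ax]  ⊢ p1, p1⊥
  [⅋]  ⊢ p1, (p1 ⅋ (p1⊥ ⊗ p1⊥))
    [⊗]  ⊢ p1, p1, (p1⊥ ⊗ p1⊥)
      [Ax]  ⊢ p1, p1⊥
      [Ax]  ⊢ p1, p1⊥

Result: YES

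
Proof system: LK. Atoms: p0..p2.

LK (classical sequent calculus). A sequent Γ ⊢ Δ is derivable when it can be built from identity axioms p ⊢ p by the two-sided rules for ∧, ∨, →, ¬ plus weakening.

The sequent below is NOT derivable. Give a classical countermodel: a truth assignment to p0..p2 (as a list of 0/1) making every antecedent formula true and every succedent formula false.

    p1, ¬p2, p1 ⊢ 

Search for a countermodel by truth-table:
  v=000: Γ:[p1=F, ¬p2=T, p1=F] Δ:[] refutes=False
  v=001: Γ:[p1=F, ¬p2=F, p1=F] Δ:[] refutes=False
  v=010: Γ:[p1=T, ¬p2=T, p1=T] Δ:[] refutes=True  ← countermodel

Result: [0, 1, 0]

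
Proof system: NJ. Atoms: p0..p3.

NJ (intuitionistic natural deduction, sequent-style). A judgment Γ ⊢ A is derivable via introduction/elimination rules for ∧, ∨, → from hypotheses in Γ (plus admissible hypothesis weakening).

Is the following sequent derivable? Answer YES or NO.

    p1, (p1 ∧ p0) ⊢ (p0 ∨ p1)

Proof tree:
[∨I₂] p1, (p1 ∧ p0) ⊢ (p0 ∨ p1)
  [Wk] p1, (p1 ∧ p0) ⊢ p1
    [Ax] p1 ⊢ p1

Result: YES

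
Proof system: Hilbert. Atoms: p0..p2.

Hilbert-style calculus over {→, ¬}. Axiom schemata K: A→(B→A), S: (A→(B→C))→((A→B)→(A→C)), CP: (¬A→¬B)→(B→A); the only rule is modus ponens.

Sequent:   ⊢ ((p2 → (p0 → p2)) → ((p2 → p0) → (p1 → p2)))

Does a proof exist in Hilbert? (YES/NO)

Truth-table refutation:
  v=000: Γ:[] Δ:[((p2 → (p0 → p2)) → ((p2 → p0) → (p1 → p2)))=T] refutes=False
  v=001: Γ:[] Δ:[((p2 → (p0 → p2)) → ((p2 → p0) → (p1 → p2)))=T] refutes=False
  v=010: Γ:[] Δ:[((p2 → (p0 → p2)) → ((p2 → p0) → (p1 → p2)))=F] refutes=True  ← countermodel

Result: NO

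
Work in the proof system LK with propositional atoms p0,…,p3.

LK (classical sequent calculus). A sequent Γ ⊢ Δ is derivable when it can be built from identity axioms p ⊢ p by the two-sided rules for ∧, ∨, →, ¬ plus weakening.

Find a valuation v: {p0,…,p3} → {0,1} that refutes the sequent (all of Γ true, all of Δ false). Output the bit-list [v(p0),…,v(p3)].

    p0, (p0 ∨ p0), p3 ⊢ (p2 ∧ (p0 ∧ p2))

Search for a countermodel by truth-table:
  v=0000: Γ:[p0=F, (p0 ∨ p0)=F, p3=F] Δ:[(p2 ∧ (p0 ∧ p2))=F] refutes=False
  v=0001: Γ:[p0=F, (p0 ∨ p0)=F, p3=T] Δ:[(p2 ∧ (p0 ∧ p2))=F] refutes=False
  v=0010: Γ:[p0=F, (p0 ∨ p0)=F, p3=F] Δ:[(p2 ∧ (p0 ∧ p2))=F] refutes=False
  v=0011: Γ:[p0=F, (p0 ∨ p0)=F, p3=T] Δ:[(p2 ∧ (p0 ∧ p2))=F] refutes=False
  v=0100: Γ:[p0=F, (p0 ∨ p0)=F, p3=F] Δ:[(p2 ∧ (p0 ∧ p2))=F] refutes=False
  v=0101: Γ:[p0=F, (p0 ∨ p0)=F, p3=T] Δ:[(p2 ∧ (p0 ∧ p2))=F] refutes=False
  v=0110: Γ:[p0=F, (p0 ∨ p0)=F, p3=F] Δ:[(p2 ∧ (p0 ∧ p2))=F] refutes=False
  v=0111: Γ:[p0=F, (p0 ∨ p0)=F, p3=T] Δ:[(p2 ∧ (p0 ∧ p2))=F] refutes=False
  v=1000: Γ:[p0=T, (p0 ∨ p0)=T, p3=F] Δ:[(p2 ∧ (p0 ∧ p2))=F] refutes=False
  v=1001: Γ:[p0=T, (p0 ∨ p0)=T, p3=T] Δ:[(p2 ∧ (p0 ∧ p2))=F] refutes=True  ← countermodel

Result: [1, 0, 0, 1]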